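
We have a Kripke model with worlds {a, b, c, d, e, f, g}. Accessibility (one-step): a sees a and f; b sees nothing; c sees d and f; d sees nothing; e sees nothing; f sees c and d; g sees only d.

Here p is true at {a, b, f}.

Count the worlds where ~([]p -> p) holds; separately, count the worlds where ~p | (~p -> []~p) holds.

For ~([]p -> p):
a: []p -> p is T. ✗
b: []p -> p is T. ✗
c: []p -> p is T. ✗
d: []p -> p is F. ✓
e: []p -> p is F. ✓
f: []p -> p is T. ✗
g: []p -> p is T. ✗
— 2 worlds.
For ~p | (~p -> []~p):
a: ~p is F, ~p -> []~p is T. ✓
b: ~p is F, ~p -> []~p is T. ✓
c: ~p is T, ~p -> []~p is F. ✓
d: ~p is T, ~p -> []~p is T. ✓
e: ~p is T, ~p -> []~p is T. ✓
f: ~p is F, ~p -> []~p is T. ✓
g: ~p is T, ~p -> []~p is T. ✓
— 7 worlds.

2 and 7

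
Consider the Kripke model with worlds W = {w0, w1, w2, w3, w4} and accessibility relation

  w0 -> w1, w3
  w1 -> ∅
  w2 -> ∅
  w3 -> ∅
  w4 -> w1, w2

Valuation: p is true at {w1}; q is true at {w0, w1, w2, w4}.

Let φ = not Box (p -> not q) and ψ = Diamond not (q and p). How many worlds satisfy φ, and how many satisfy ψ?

2 and 2

For not Box (p -> not q):
w0: Box (p -> not q) is F. ✓
w1: Box (p -> not q) is T. ✗
w2: Box (p -> not q) is T. ✗
w3: Box (p -> not q) is T. ✗
w4: Box (p -> not q) is F. ✓
— 2 worlds.
For Diamond not (q and p):
w0: successors {w1, w3}; not (q and p) there: w1:F, w3:T. ✓
w1: no successors, so Diamond not (q and p) fails. ✗
w2: no successors, so Diamond not (q and p) fails. ✗
w3: no successors, so Diamond not (q and p) fails. ✗
w4: successors {w1, w2}; not (q and p) there: w1:F, w2:T. ✓
— 2 worlds.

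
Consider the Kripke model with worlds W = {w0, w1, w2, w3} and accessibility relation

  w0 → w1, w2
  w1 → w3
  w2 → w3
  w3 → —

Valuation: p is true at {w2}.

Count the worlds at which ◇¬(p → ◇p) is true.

w0: successors {w1, w2}; ¬(p → ◇p) there: w1:F, w2:T. ✓
w1: successors {w3}; ¬(p → ◇p) there: w3:F. ✗
w2: successors {w3}; ¬(p → ◇p) there: w3:F. ✗
w3: no successors, so ◇¬(p → ◇p) fails. ✗
Satisfying worlds: {w0}.

1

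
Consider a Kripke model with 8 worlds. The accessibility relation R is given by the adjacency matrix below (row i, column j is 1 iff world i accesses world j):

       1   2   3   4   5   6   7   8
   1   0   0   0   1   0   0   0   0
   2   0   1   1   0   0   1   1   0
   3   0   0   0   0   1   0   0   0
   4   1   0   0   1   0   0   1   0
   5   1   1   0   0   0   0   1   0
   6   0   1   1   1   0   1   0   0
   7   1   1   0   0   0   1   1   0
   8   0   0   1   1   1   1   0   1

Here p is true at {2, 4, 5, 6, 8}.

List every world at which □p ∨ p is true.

{1, 2, 3, 4, 5, 6, 8}

1: □p is T, p is F. ✓
2: □p is F, p is T. ✓
3: □p is T, p is F. ✓
4: □p is F, p is T. ✓
5: □p is F, p is T. ✓
6: □p is F, p is T. ✓
7: □p is F, p is F. ✗
8: □p is F, p is T. ✓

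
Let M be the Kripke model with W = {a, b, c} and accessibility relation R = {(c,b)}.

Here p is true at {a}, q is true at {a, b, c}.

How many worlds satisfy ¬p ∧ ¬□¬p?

0

a: ¬p is F, ¬□¬p is F. ✗
b: ¬p is T, ¬□¬p is F. ✗
c: ¬p is T, ¬□¬p is F. ✗
Satisfying worlds: ∅.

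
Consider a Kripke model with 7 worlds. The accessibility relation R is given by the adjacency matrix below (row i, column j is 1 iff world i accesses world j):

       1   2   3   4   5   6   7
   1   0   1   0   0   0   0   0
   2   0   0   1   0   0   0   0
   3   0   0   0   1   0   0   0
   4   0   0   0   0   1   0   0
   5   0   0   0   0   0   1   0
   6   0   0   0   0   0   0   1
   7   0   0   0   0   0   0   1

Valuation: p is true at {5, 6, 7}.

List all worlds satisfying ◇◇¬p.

1: successors {2}; ◇¬p there: 2:T. ✓
2: successors {3}; ◇¬p there: 3:T. ✓
3: successors {4}; ◇¬p there: 4:F. ✗
4: successors {5}; ◇¬p there: 5:F. ✗
5: successors {6}; ◇¬p there: 6:F. ✗
6: successors {7}; ◇¬p there: 7:F. ✗
7: successors {7}; ◇¬p there: 7:F. ✗

{1, 2}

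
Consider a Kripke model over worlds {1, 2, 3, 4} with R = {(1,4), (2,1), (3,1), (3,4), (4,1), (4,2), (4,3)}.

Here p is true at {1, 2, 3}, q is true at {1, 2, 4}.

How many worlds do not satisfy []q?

1: successors {4}; q there: 4:T. ✓
2: successors {1}; q there: 1:T. ✓
3: successors {1, 4}; q there: 1:T, 4:T. ✓
4: successors {1, 2, 3}; q there: 1:T, 2:T, 3:F. ✗
Satisfying worlds: {1, 2, 3}.
So []q fails at the other 1 world.

1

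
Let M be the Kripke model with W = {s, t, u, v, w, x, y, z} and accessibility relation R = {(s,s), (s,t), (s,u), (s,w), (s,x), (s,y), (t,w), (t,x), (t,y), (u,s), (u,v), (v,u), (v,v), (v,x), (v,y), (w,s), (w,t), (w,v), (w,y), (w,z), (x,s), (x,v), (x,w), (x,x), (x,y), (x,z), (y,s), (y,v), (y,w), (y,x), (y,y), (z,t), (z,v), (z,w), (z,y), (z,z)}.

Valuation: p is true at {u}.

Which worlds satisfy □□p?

s: successors {s, t, u, w, x, y}; □p there: s:F, t:F, u:F, w:F, x:F, y:F. ✗
t: successors {w, x, y}; □p there: w:F, x:F, y:F. ✗
u: successors {s, v}; □p there: s:F, v:F. ✗
v: successors {u, v, x, y}; □p there: u:F, v:F, x:F, y:F. ✗
w: successors {s, t, v, y, z}; □p there: s:F, t:F, v:F, y:F, z:F. ✗
x: successors {s, v, w, x, y, z}; □p there: s:F, v:F, w:F, x:F, y:F, z:F. ✗
y: successors {s, v, w, x, y}; □p there: s:F, v:F, w:F, x:F, y:F. ✗
z: successors {t, v, w, y, z}; □p there: t:F, v:F, w:F, y:F, z:F. ✗

∅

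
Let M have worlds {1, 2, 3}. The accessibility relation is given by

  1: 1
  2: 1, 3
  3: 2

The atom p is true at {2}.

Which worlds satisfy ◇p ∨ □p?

{3}

1: ◇p is F, □p is F. ✗
2: ◇p is F, □p is F. ✗
3: ◇p is T, □p is T. ✓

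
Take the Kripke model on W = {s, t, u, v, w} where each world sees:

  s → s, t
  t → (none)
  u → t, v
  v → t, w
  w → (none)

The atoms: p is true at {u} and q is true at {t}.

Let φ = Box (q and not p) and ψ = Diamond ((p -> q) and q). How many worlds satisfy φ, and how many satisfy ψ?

For Box (q and not p):
s: successors {s, t}; q and not p there: s:F, t:T. ✗
t: no successors, so Box (q and not p) holds vacuously. ✓
u: successors {t, v}; q and not p there: t:T, v:F. ✗
v: successors {t, w}; q and not p there: t:T, w:F. ✗
w: no successors, so Box (q and not p) holds vacuously. ✓
— 2 worlds.
For Diamond ((p -> q) and q):
s: successors {s, t}; (p -> q) and q there: s:F, t:T. ✓
t: no successors, so Diamond ((p -> q) and q) fails. ✗
u: successors {t, v}; (p -> q) and q there: t:T, v:F. ✓
v: successors {t, w}; (p -> q) and q there: t:T, w:F. ✓
w: no successors, so Diamond ((p -> q) and q) fails. ✗
— 3 worlds.

2 and 3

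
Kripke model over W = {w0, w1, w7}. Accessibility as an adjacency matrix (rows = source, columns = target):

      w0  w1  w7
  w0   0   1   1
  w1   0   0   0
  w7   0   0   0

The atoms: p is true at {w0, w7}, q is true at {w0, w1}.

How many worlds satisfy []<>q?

2

w0: successors {w1, w7}; <>q there: w1:F, w7:F. ✗
w1: no successors, so []<>q holds vacuously. ✓
w7: no successors, so []<>q holds vacuously. ✓
Satisfying worlds: {w1, w7}.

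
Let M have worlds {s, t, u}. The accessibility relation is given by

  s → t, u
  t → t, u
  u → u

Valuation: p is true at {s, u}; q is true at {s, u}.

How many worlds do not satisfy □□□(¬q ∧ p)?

s: successors {t, u}; □□(¬q ∧ p) there: t:F, u:F. ✗
t: successors {t, u}; □□(¬q ∧ p) there: t:F, u:F. ✗
u: successors {u}; □□(¬q ∧ p) there: u:F. ✗
Satisfying worlds: ∅.
So □□□(¬q ∧ p) fails at the other 3 worlds.

3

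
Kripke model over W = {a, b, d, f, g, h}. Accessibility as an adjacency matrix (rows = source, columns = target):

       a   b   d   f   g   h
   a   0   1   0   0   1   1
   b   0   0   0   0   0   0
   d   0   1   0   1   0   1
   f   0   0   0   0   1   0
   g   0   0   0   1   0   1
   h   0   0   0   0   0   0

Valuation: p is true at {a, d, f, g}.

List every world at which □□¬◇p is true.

a: successors {b, g, h}; □¬◇p there: b:T, g:F, h:T. ✗
b: no successors, so □□¬◇p holds vacuously. ✓
d: successors {b, f, h}; □¬◇p there: b:T, f:F, h:T. ✗
f: successors {g}; □¬◇p there: g:F. ✗
g: successors {f, h}; □¬◇p there: f:F, h:T. ✗
h: no successors, so □□¬◇p holds vacuously. ✓

{b, h}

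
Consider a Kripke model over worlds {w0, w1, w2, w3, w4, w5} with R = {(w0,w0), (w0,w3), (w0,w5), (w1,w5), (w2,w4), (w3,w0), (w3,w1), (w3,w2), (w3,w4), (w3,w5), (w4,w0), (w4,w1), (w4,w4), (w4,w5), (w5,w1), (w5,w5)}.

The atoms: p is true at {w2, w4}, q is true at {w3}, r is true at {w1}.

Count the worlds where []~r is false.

w0: successors {w0, w3, w5}; ~r there: w0:T, w3:T, w5:T. ✓
w1: successors {w5}; ~r there: w5:T. ✓
w2: successors {w4}; ~r there: w4:T. ✓
w3: successors {w0, w1, w2, w4, w5}; ~r there: w0:T, w1:F, w2:T, w4:T, w5:T. ✗
w4: successors {w0, w1, w4, w5}; ~r there: w0:T, w1:F, w4:T, w5:T. ✗
w5: successors {w1, w5}; ~r there: w1:F, w5:T. ✗
Satisfying worlds: {w0, w1, w2}.
So []~r fails at the other 3 worlds.

3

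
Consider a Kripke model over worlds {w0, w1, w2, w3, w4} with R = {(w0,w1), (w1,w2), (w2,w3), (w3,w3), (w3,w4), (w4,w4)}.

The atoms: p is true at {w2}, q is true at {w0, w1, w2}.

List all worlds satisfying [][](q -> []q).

w0: successors {w1}; [](q -> []q) there: w1:F. ✗
w1: successors {w2}; [](q -> []q) there: w2:T. ✓
w2: successors {w3}; [](q -> []q) there: w3:T. ✓
w3: successors {w3, w4}; [](q -> []q) there: w3:T, w4:T. ✓
w4: successors {w4}; [](q -> []q) there: w4:T. ✓

{w1, w2, w3, w4}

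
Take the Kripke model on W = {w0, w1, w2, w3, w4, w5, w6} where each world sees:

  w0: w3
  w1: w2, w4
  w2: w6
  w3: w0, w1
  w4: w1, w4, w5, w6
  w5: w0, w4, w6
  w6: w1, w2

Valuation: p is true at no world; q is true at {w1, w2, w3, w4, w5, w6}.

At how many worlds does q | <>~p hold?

w0: q is F, <>~p is T. ✓
w1: q is T, <>~p is T. ✓
w2: q is T, <>~p is T. ✓
w3: q is T, <>~p is T. ✓
w4: q is T, <>~p is T. ✓
w5: q is T, <>~p is T. ✓
w6: q is T, <>~p is T. ✓
Satisfying worlds: {w0, w1, w2, w3, w4, w5, w6}.

7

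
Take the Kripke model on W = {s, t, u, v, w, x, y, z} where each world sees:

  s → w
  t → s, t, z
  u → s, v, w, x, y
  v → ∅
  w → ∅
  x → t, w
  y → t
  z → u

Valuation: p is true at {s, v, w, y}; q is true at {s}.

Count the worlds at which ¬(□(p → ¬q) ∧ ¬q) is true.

3

s: □(p → ¬q) ∧ ¬q is F. ✓
t: □(p → ¬q) ∧ ¬q is F. ✓
u: □(p → ¬q) ∧ ¬q is F. ✓
v: □(p → ¬q) ∧ ¬q is T. ✗
w: □(p → ¬q) ∧ ¬q is T. ✗
x: □(p → ¬q) ∧ ¬q is T. ✗
y: □(p → ¬q) ∧ ¬q is T. ✗
z: □(p → ¬q) ∧ ¬q is T. ✗
Satisfying worlds: {s, t, u}.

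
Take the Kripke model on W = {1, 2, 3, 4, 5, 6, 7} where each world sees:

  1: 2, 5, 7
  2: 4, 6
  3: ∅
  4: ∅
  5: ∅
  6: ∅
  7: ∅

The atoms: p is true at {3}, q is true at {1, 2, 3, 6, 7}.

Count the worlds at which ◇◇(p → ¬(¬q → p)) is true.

1: successors {2, 5, 7}; ◇(p → ¬(¬q → p)) there: 2:T, 5:F, 7:F. ✓
2: successors {4, 6}; ◇(p → ¬(¬q → p)) there: 4:F, 6:F. ✗
3: no successors, so ◇◇(p → ¬(¬q → p)) fails. ✗
4: no successors, so ◇◇(p → ¬(¬q → p)) fails. ✗
5: no successors, so ◇◇(p → ¬(¬q → p)) fails. ✗
6: no successors, so ◇◇(p → ¬(¬q → p)) fails. ✗
7: no successors, so ◇◇(p → ¬(¬q → p)) fails. ✗
Satisfying worlds: {1}.

1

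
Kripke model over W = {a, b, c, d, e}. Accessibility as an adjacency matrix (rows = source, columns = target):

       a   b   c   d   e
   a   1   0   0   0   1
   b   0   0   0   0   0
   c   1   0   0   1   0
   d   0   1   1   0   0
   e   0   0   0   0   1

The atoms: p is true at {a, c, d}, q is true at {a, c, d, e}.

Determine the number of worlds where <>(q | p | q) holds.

a: successors {a, e}; q | p | q there: a:T, e:T. ✓
b: no successors, so <>(q | p | q) fails. ✗
c: successors {a, d}; q | p | q there: a:T, d:T. ✓
d: successors {b, c}; q | p | q there: b:F, c:T. ✓
e: successors {e}; q | p | q there: e:T. ✓
Satisfying worlds: {a, c, d, e}.

4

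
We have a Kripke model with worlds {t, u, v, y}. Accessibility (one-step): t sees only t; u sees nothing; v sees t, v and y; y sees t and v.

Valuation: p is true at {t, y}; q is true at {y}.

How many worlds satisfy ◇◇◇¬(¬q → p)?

2

t: successors {t}; ◇◇¬(¬q → p) there: t:F. ✗
u: no successors, so ◇◇◇¬(¬q → p) fails. ✗
v: successors {t, v, y}; ◇◇¬(¬q → p) there: t:F, v:T, y:T. ✓
y: successors {t, v}; ◇◇¬(¬q → p) there: t:F, v:T. ✓
Satisfying worlds: {v, y}.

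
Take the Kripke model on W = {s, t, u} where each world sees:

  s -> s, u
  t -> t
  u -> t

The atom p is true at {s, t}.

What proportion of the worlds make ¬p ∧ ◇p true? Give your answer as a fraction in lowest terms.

s: ¬p is F, ◇p is T. ✗
t: ¬p is F, ◇p is T. ✗
u: ¬p is T, ◇p is T. ✓
That's 1 of 3 worlds, so 1/3.

1/3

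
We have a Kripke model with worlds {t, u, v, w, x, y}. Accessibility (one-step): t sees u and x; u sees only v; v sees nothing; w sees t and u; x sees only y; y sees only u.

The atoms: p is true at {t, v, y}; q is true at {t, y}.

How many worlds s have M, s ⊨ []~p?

t: successors {u, x}; ~p there: u:T, x:T. ✓
u: successors {v}; ~p there: v:F. ✗
v: no successors, so []~p holds vacuously. ✓
w: successors {t, u}; ~p there: t:F, u:T. ✗
x: successors {y}; ~p there: y:F. ✗
y: successors {u}; ~p there: u:T. ✓
Satisfying worlds: {t, v, y}.

3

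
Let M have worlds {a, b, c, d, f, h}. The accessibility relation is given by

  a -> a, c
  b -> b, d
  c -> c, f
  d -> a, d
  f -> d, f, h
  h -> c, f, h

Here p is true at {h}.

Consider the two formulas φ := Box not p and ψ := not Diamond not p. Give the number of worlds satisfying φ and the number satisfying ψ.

4 and 0

For Box not p:
a: successors {a, c}; not p there: a:T, c:T. ✓
b: successors {b, d}; not p there: b:T, d:T. ✓
c: successors {c, f}; not p there: c:T, f:T. ✓
d: successors {a, d}; not p there: a:T, d:T. ✓
f: successors {d, f, h}; not p there: d:T, f:T, h:F. ✗
h: successors {c, f, h}; not p there: c:T, f:T, h:F. ✗
— 4 worlds.
For not Diamond not p:
a: Diamond not p is T. ✗
b: Diamond not p is T. ✗
c: Diamond not p is T. ✗
d: Diamond not p is T. ✗
f: Diamond not p is T. ✗
h: Diamond not p is T. ✗
— 0 worlds.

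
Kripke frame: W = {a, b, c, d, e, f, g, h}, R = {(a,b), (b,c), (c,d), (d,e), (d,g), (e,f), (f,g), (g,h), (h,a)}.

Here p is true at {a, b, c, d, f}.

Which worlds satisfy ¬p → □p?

a: ¬p is F, □p is T. ✓
b: ¬p is F, □p is T. ✓
c: ¬p is F, □p is T. ✓
d: ¬p is F, □p is F. ✓
e: ¬p is T, □p is T. ✓
f: ¬p is F, □p is F. ✓
g: ¬p is T, □p is F. ✗
h: ¬p is T, □p is T. ✓

{a, b, c, d, e, f, h}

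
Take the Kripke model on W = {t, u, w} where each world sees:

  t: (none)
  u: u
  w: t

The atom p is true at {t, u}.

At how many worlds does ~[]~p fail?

t: []~p is T. ✗
u: []~p is F. ✓
w: []~p is F. ✓
Satisfying worlds: {u, w}.
So ~[]~p fails at the other 1 world.

1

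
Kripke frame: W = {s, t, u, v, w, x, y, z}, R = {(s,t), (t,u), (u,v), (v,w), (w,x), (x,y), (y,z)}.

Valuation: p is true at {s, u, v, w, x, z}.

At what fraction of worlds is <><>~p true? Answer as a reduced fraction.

s: successors {t}; <>~p there: t:F. ✗
t: successors {u}; <>~p there: u:F. ✗
u: successors {v}; <>~p there: v:F. ✗
v: successors {w}; <>~p there: w:F. ✗
w: successors {x}; <>~p there: x:T. ✓
x: successors {y}; <>~p there: y:F. ✗
y: successors {z}; <>~p there: z:F. ✗
z: no successors, so <><>~p fails. ✗
That's 1 of 8 worlds, so 1/8.

1/8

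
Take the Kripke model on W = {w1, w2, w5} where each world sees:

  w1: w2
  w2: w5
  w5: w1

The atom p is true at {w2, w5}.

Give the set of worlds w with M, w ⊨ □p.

{w1, w2}

w1: successors {w2}; p there: w2:T. ✓
w2: successors {w5}; p there: w5:T. ✓
w5: successors {w1}; p there: w1:F. ✗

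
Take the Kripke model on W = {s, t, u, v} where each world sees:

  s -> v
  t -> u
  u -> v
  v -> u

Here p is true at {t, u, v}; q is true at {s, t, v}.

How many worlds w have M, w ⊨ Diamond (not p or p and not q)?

s: successors {v}; not p or p and not q there: v:F. ✗
t: successors {u}; not p or p and not q there: u:T. ✓
u: successors {v}; not p or p and not q there: v:F. ✗
v: successors {u}; not p or p and not q there: u:T. ✓
Satisfying worlds: {t, v}.

2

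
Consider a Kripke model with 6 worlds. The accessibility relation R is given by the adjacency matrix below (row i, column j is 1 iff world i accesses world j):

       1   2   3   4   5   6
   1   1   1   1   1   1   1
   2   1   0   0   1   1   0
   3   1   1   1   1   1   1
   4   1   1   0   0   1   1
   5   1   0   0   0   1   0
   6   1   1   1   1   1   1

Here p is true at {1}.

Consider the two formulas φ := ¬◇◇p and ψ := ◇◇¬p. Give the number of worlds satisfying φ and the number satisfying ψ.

0 and 6

For ¬◇◇p:
1: ◇◇p is T. ✗
2: ◇◇p is T. ✗
3: ◇◇p is T. ✗
4: ◇◇p is T. ✗
5: ◇◇p is T. ✗
6: ◇◇p is T. ✗
— 0 worlds.
For ◇◇¬p:
1: successors {1, 2, 3, 4, 5, 6}; ◇¬p there: 1:T, 2:T, 3:T, 4:T, 5:T, 6:T. ✓
2: successors {1, 4, 5}; ◇¬p there: 1:T, 4:T, 5:T. ✓
3: successors {1, 2, 3, 4, 5, 6}; ◇¬p there: 1:T, 2:T, 3:T, 4:T, 5:T, 6:T. ✓
4: successors {1, 2, 5, 6}; ◇¬p there: 1:T, 2:T, 5:T, 6:T. ✓
5: successors {1, 5}; ◇¬p there: 1:T, 5:T. ✓
6: successors {1, 2, 3, 4, 5, 6}; ◇¬p there: 1:T, 2:T, 3:T, 4:T, 5:T, 6:T. ✓
— 6 worlds.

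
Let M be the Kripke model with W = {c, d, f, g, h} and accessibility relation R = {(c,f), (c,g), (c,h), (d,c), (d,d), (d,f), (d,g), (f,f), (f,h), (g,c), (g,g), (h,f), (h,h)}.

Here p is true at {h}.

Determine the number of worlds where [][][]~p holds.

0

c: successors {f, g, h}; [][]~p there: f:F, g:F, h:F. ✗
d: successors {c, d, f, g}; [][]~p there: c:F, d:F, f:F, g:F. ✗
f: successors {f, h}; [][]~p there: f:F, h:F. ✗
g: successors {c, g}; [][]~p there: c:F, g:F. ✗
h: successors {f, h}; [][]~p there: f:F, h:F. ✗
Satisfying worlds: ∅.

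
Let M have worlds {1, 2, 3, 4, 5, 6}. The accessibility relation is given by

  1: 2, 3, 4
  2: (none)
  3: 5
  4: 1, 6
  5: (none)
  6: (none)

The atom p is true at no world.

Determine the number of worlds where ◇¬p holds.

3

1: successors {2, 3, 4}; ¬p there: 2:T, 3:T, 4:T. ✓
2: no successors, so ◇¬p fails. ✗
3: successors {5}; ¬p there: 5:T. ✓
4: successors {1, 6}; ¬p there: 1:T, 6:T. ✓
5: no successors, so ◇¬p fails. ✗
6: no successors, so ◇¬p fails. ✗
Satisfying worlds: {1, 3, 4}.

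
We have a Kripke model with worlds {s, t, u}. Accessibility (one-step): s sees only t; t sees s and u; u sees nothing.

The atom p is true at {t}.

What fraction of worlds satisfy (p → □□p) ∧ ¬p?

s: p → □□p is T, ¬p is T. ✓
t: p → □□p is T, ¬p is F. ✗
u: p → □□p is T, ¬p is T. ✓
That's 2 of 3 worlds, so 2/3.

2/3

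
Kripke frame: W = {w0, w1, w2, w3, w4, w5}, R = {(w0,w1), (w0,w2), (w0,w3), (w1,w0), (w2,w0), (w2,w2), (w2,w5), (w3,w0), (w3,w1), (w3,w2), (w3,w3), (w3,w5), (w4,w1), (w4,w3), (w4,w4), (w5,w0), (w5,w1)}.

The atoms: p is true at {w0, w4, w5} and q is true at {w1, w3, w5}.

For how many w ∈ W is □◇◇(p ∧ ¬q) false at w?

w0: successors {w1, w2, w3}; ◇◇(p ∧ ¬q) there: w1:F, w2:T, w3:T. ✗
w1: successors {w0}; ◇◇(p ∧ ¬q) there: w0:T. ✓
w2: successors {w0, w2, w5}; ◇◇(p ∧ ¬q) there: w0:T, w2:T, w5:T. ✓
w3: successors {w0, w1, w2, w3, w5}; ◇◇(p ∧ ¬q) there: w0:T, w1:F, w2:T, w3:T, w5:T. ✗
w4: successors {w1, w3, w4}; ◇◇(p ∧ ¬q) there: w1:F, w3:T, w4:T. ✗
w5: successors {w0, w1}; ◇◇(p ∧ ¬q) there: w0:T, w1:F. ✗
Satisfying worlds: {w1, w2}.
So □◇◇(p ∧ ¬q) fails at the other 4 worlds.

4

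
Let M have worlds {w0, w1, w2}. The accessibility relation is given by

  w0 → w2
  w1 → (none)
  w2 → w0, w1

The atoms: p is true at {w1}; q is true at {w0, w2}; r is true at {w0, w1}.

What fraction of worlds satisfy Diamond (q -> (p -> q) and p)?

1/3

w0: successors {w2}; q -> (p -> q) and p there: w2:F. ✗
w1: no successors, so Diamond (q -> (p -> q) and p) fails. ✗
w2: successors {w0, w1}; q -> (p -> q) and p there: w0:F, w1:T. ✓
That's 1 of 3 worlds, so 1/3.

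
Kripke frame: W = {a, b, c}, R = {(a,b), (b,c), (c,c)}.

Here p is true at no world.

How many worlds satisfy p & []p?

0

a: p is F, []p is F. ✗
b: p is F, []p is F. ✗
c: p is F, []p is F. ✗
Satisfying worlds: ∅.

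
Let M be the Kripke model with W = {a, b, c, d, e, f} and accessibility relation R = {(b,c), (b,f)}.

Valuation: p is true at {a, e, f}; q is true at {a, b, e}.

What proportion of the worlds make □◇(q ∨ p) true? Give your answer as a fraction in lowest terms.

a: no successors, so □◇(q ∨ p) holds vacuously. ✓
b: successors {c, f}; ◇(q ∨ p) there: c:F, f:F. ✗
c: no successors, so □◇(q ∨ p) holds vacuously. ✓
d: no successors, so □◇(q ∨ p) holds vacuously. ✓
e: no successors, so □◇(q ∨ p) holds vacuously. ✓
f: no successors, so □◇(q ∨ p) holds vacuously. ✓
That's 5 of 6 worlds, so 5/6.

5/6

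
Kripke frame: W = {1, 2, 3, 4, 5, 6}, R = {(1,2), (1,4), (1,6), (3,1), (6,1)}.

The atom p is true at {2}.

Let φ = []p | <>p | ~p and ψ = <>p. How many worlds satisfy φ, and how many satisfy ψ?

6 and 1

For []p | <>p | ~p:
1: []p | <>p is T, ~p is T. ✓
2: []p | <>p is T, ~p is F. ✓
3: []p | <>p is F, ~p is T. ✓
4: []p | <>p is T, ~p is T. ✓
5: []p | <>p is T, ~p is T. ✓
6: []p | <>p is F, ~p is T. ✓
— 6 worlds.
For <>p:
1: successors {2, 4, 6}; p there: 2:T, 4:F, 6:F. ✓
2: no successors, so <>p fails. ✗
3: successors {1}; p there: 1:F. ✗
4: no successors, so <>p fails. ✗
5: no successors, so <>p fails. ✗
6: successors {1}; p there: 1:F. ✗
— 1 world.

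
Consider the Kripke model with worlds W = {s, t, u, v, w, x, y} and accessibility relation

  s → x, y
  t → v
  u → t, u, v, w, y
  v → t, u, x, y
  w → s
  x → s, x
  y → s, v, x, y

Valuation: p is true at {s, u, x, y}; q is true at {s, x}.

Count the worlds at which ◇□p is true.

6

s: successors {x, y}; □p there: x:T, y:F. ✓
t: successors {v}; □p there: v:F. ✗
u: successors {t, u, v, w, y}; □p there: t:F, u:F, v:F, w:T, y:F. ✓
v: successors {t, u, x, y}; □p there: t:F, u:F, x:T, y:F. ✓
w: successors {s}; □p there: s:T. ✓
x: successors {s, x}; □p there: s:T, x:T. ✓
y: successors {s, v, x, y}; □p there: s:T, v:F, x:T, y:F. ✓
Satisfying worlds: {s, u, v, w, x, y}.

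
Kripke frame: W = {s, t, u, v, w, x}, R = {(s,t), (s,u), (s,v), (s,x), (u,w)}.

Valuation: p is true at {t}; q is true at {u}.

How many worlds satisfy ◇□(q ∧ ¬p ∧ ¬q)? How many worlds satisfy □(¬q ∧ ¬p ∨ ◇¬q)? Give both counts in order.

For ◇□(q ∧ ¬p ∧ ¬q):
s: successors {t, u, v, x}; □(q ∧ ¬p ∧ ¬q) there: t:T, u:F, v:T, x:T. ✓
t: no successors, so ◇□(q ∧ ¬p ∧ ¬q) fails. ✗
u: successors {w}; □(q ∧ ¬p ∧ ¬q) there: w:T. ✓
v: no successors, so ◇□(q ∧ ¬p ∧ ¬q) fails. ✗
w: no successors, so ◇□(q ∧ ¬p ∧ ¬q) fails. ✗
x: no successors, so ◇□(q ∧ ¬p ∧ ¬q) fails. ✗
— 2 worlds.
For □(¬q ∧ ¬p ∨ ◇¬q):
s: successors {t, u, v, x}; ¬q ∧ ¬p ∨ ◇¬q there: t:F, u:T, v:T, x:T. ✗
t: no successors, so □(¬q ∧ ¬p ∨ ◇¬q) holds vacuously. ✓
u: successors {w}; ¬q ∧ ¬p ∨ ◇¬q there: w:T. ✓
v: no successors, so □(¬q ∧ ¬p ∨ ◇¬q) holds vacuously. ✓
w: no successors, so □(¬q ∧ ¬p ∨ ◇¬q) holds vacuously. ✓
x: no successors, so □(¬q ∧ ¬p ∨ ◇¬q) holds vacuously. ✓
— 5 worlds.

2 and 5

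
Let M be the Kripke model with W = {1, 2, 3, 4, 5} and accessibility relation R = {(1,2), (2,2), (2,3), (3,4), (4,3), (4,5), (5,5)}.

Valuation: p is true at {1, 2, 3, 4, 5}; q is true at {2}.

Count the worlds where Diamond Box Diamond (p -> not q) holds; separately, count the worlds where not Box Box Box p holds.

For Diamond Box Diamond (p -> not q):
1: successors {2}; Box Diamond (p -> not q) there: 2:T. ✓
2: successors {2, 3}; Box Diamond (p -> not q) there: 2:T, 3:T. ✓
3: successors {4}; Box Diamond (p -> not q) there: 4:T. ✓
4: successors {3, 5}; Box Diamond (p -> not q) there: 3:T, 5:T. ✓
5: successors {5}; Box Diamond (p -> not q) there: 5:T. ✓
— 5 worlds.
For not Box Box Box p:
1: Box Box Box p is T. ✗
2: Box Box Box p is T. ✗
3: Box Box Box p is T. ✗
4: Box Box Box p is T. ✗
5: Box Box Box p is T. ✗
— 0 worlds.

5 and 0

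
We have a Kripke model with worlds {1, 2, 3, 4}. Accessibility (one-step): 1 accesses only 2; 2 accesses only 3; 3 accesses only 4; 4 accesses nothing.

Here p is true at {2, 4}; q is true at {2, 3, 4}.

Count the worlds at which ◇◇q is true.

1: successors {2}; ◇q there: 2:T. ✓
2: successors {3}; ◇q there: 3:T. ✓
3: successors {4}; ◇q there: 4:F. ✗
4: no successors, so ◇◇q fails. ✗
Satisfying worlds: {1, 2}.

2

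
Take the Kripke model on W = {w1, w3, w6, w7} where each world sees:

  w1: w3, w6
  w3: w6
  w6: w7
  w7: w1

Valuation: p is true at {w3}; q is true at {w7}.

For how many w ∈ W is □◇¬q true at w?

w1: successors {w3, w6}; ◇¬q there: w3:T, w6:F. ✗
w3: successors {w6}; ◇¬q there: w6:F. ✗
w6: successors {w7}; ◇¬q there: w7:T. ✓
w7: successors {w1}; ◇¬q there: w1:T. ✓
Satisfying worlds: {w6, w7}.

2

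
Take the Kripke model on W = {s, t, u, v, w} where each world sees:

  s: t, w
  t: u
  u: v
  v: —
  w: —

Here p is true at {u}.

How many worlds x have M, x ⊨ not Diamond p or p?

4

s: not Diamond p is T, p is F. ✓
t: not Diamond p is F, p is F. ✗
u: not Diamond p is T, p is T. ✓
v: not Diamond p is T, p is F. ✓
w: not Diamond p is T, p is F. ✓
Satisfying worlds: {s, u, v, w}.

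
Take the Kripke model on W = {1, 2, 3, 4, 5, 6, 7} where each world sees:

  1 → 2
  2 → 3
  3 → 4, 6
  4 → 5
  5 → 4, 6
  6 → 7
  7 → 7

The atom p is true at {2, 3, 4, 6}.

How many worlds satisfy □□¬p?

4

1: successors {2}; □¬p there: 2:F. ✗
2: successors {3}; □¬p there: 3:F. ✗
3: successors {4, 6}; □¬p there: 4:T, 6:T. ✓
4: successors {5}; □¬p there: 5:F. ✗
5: successors {4, 6}; □¬p there: 4:T, 6:T. ✓
6: successors {7}; □¬p there: 7:T. ✓
7: successors {7}; □¬p there: 7:T. ✓
Satisfying worlds: {3, 5, 6, 7}.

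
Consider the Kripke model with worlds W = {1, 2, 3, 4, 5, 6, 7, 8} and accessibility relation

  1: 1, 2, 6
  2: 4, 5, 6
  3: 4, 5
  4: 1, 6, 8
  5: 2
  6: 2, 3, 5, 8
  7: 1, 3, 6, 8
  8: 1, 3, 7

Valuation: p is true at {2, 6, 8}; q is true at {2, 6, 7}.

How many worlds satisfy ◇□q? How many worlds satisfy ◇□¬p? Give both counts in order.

For ◇□q:
1: successors {1, 2, 6}; □q there: 1:F, 2:F, 6:F. ✗
2: successors {4, 5, 6}; □q there: 4:F, 5:T, 6:F. ✓
3: successors {4, 5}; □q there: 4:F, 5:T. ✓
4: successors {1, 6, 8}; □q there: 1:F, 6:F, 8:F. ✗
5: successors {2}; □q there: 2:F. ✗
6: successors {2, 3, 5, 8}; □q there: 2:F, 3:F, 5:T, 8:F. ✓
7: successors {1, 3, 6, 8}; □q there: 1:F, 3:F, 6:F, 8:F. ✗
8: successors {1, 3, 7}; □q there: 1:F, 3:F, 7:F. ✗
— 3 worlds.
For ◇□¬p:
1: successors {1, 2, 6}; □¬p there: 1:F, 2:F, 6:F. ✗
2: successors {4, 5, 6}; □¬p there: 4:F, 5:F, 6:F. ✗
3: successors {4, 5}; □¬p there: 4:F, 5:F. ✗
4: successors {1, 6, 8}; □¬p there: 1:F, 6:F, 8:T. ✓
5: successors {2}; □¬p there: 2:F. ✗
6: successors {2, 3, 5, 8}; □¬p there: 2:F, 3:T, 5:F, 8:T. ✓
7: successors {1, 3, 6, 8}; □¬p there: 1:F, 3:T, 6:F, 8:T. ✓
8: successors {1, 3, 7}; □¬p there: 1:F, 3:T, 7:F. ✓
— 4 worlds.

3 and 4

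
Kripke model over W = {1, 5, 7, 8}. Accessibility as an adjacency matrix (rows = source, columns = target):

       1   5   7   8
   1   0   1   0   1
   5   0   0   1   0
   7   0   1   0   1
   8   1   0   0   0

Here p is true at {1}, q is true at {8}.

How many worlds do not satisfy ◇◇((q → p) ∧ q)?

4

1: successors {5, 8}; ◇((q → p) ∧ q) there: 5:F, 8:F. ✗
5: successors {7}; ◇((q → p) ∧ q) there: 7:F. ✗
7: successors {5, 8}; ◇((q → p) ∧ q) there: 5:F, 8:F. ✗
8: successors {1}; ◇((q → p) ∧ q) there: 1:F. ✗
Satisfying worlds: ∅.
So ◇◇((q → p) ∧ q) fails at the other 4 worlds.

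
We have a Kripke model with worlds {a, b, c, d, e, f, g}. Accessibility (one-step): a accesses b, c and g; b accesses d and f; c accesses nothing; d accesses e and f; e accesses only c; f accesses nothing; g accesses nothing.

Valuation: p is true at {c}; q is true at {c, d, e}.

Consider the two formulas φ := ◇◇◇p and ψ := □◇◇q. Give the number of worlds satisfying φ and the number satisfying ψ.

1 and 3

For ◇◇◇p:
a: successors {b, c, g}; ◇◇p there: b:F, c:F, g:F. ✗
b: successors {d, f}; ◇◇p there: d:T, f:F. ✓
c: no successors, so ◇◇◇p fails. ✗
d: successors {e, f}; ◇◇p there: e:F, f:F. ✗
e: successors {c}; ◇◇p there: c:F. ✗
f: no successors, so ◇◇◇p fails. ✗
g: no successors, so ◇◇◇p fails. ✗
— 1 world.
For □◇◇q:
a: successors {b, c, g}; ◇◇q there: b:T, c:F, g:F. ✗
b: successors {d, f}; ◇◇q there: d:T, f:F. ✗
c: no successors, so □◇◇q holds vacuously. ✓
d: successors {e, f}; ◇◇q there: e:F, f:F. ✗
e: successors {c}; ◇◇q there: c:F. ✗
f: no successors, so □◇◇q holds vacuously. ✓
g: no successors, so □◇◇q holds vacuously. ✓
— 3 worlds.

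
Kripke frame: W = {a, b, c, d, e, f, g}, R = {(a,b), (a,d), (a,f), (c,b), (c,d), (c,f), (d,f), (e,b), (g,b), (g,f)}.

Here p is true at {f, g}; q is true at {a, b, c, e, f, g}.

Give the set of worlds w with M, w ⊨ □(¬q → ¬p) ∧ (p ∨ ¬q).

{d, f, g}

a: □(¬q → ¬p) is T, p ∨ ¬q is F. ✗
b: □(¬q → ¬p) is T, p ∨ ¬q is F. ✗
c: □(¬q → ¬p) is T, p ∨ ¬q is F. ✗
d: □(¬q → ¬p) is T, p ∨ ¬q is T. ✓
e: □(¬q → ¬p) is T, p ∨ ¬q is F. ✗
f: □(¬q → ¬p) is T, p ∨ ¬q is T. ✓
g: □(¬q → ¬p) is T, p ∨ ¬q is T. ✓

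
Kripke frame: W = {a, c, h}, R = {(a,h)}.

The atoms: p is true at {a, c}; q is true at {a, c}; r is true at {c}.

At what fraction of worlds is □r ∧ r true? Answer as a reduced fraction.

a: □r is F, r is F. ✗
c: □r is T, r is T. ✓
h: □r is T, r is F. ✗
That's 1 of 3 worlds, so 1/3.

1/3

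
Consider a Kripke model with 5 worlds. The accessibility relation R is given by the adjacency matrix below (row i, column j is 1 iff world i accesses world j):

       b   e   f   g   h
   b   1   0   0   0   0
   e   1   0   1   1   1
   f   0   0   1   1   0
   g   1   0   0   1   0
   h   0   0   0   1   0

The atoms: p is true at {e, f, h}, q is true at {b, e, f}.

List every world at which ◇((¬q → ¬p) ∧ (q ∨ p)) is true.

{b, e, f, g}

b: successors {b}; (¬q → ¬p) ∧ (q ∨ p) there: b:T. ✓
e: successors {b, f, g, h}; (¬q → ¬p) ∧ (q ∨ p) there: b:T, f:T, g:F, h:F. ✓
f: successors {f, g}; (¬q → ¬p) ∧ (q ∨ p) there: f:T, g:F. ✓
g: successors {b, g}; (¬q → ¬p) ∧ (q ∨ p) there: b:T, g:F. ✓
h: successors {g}; (¬q → ¬p) ∧ (q ∨ p) there: g:F. ✗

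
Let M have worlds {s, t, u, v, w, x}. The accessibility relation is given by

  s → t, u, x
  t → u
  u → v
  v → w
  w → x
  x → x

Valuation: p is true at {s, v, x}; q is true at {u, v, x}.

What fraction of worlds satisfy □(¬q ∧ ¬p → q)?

2/3

s: successors {t, u, x}; ¬q ∧ ¬p → q there: t:F, u:T, x:T. ✗
t: successors {u}; ¬q ∧ ¬p → q there: u:T. ✓
u: successors {v}; ¬q ∧ ¬p → q there: v:T. ✓
v: successors {w}; ¬q ∧ ¬p → q there: w:F. ✗
w: successors {x}; ¬q ∧ ¬p → q there: x:T. ✓
x: successors {x}; ¬q ∧ ¬p → q there: x:T. ✓
That's 4 of 6 worlds, so 4/6 = 2/3.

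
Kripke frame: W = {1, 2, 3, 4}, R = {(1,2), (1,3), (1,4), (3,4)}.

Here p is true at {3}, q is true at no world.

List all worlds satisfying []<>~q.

1: successors {2, 3, 4}; <>~q there: 2:F, 3:T, 4:F. ✗
2: no successors, so []<>~q holds vacuously. ✓
3: successors {4}; <>~q there: 4:F. ✗
4: no successors, so []<>~q holds vacuously. ✓

{2, 4}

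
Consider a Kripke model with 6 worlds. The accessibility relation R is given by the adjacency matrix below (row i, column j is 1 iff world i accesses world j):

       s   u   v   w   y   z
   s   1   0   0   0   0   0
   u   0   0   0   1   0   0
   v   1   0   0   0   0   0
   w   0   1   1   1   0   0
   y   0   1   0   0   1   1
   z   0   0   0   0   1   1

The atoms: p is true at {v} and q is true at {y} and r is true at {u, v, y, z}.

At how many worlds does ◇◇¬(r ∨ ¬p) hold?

s: successors {s}; ◇¬(r ∨ ¬p) there: s:F. ✗
u: successors {w}; ◇¬(r ∨ ¬p) there: w:F. ✗
v: successors {s}; ◇¬(r ∨ ¬p) there: s:F. ✗
w: successors {u, v, w}; ◇¬(r ∨ ¬p) there: u:F, v:F, w:F. ✗
y: successors {u, y, z}; ◇¬(r ∨ ¬p) there: u:F, y:F, z:F. ✗
z: successors {y, z}; ◇¬(r ∨ ¬p) there: y:F, z:F. ✗
Satisfying worlds: ∅.

0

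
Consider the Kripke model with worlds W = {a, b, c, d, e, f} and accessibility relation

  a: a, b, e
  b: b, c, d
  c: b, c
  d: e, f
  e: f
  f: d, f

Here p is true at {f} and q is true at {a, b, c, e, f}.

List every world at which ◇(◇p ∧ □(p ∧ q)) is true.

{a, d}

a: successors {a, b, e}; ◇p ∧ □(p ∧ q) there: a:F, b:F, e:T. ✓
b: successors {b, c, d}; ◇p ∧ □(p ∧ q) there: b:F, c:F, d:F. ✗
c: successors {b, c}; ◇p ∧ □(p ∧ q) there: b:F, c:F. ✗
d: successors {e, f}; ◇p ∧ □(p ∧ q) there: e:T, f:F. ✓
e: successors {f}; ◇p ∧ □(p ∧ q) there: f:F. ✗
f: successors {d, f}; ◇p ∧ □(p ∧ q) there: d:F, f:F. ✗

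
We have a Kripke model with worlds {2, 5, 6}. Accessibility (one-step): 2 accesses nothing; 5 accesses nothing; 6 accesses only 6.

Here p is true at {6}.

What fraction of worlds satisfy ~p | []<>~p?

2/3

2: ~p is T, []<>~p is T. ✓
5: ~p is T, []<>~p is T. ✓
6: ~p is F, []<>~p is F. ✗
That's 2 of 3 worlds, so 2/3.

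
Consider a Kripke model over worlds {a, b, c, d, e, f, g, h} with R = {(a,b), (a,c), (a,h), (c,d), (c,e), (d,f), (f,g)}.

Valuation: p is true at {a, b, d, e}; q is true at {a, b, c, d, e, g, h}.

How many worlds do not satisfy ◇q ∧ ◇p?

6

a: ◇q is T, ◇p is T. ✓
b: ◇q is F, ◇p is F. ✗
c: ◇q is T, ◇p is T. ✓
d: ◇q is F, ◇p is F. ✗
e: ◇q is F, ◇p is F. ✗
f: ◇q is T, ◇p is F. ✗
g: ◇q is F, ◇p is F. ✗
h: ◇q is F, ◇p is F. ✗
Satisfying worlds: {a, c}.
So ◇q ∧ ◇p fails at the other 6 worlds.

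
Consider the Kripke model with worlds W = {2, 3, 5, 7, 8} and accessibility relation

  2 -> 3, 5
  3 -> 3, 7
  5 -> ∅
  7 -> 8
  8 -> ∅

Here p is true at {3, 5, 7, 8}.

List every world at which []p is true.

{2, 3, 5, 7, 8}

2: successors {3, 5}; p there: 3:T, 5:T. ✓
3: successors {3, 7}; p there: 3:T, 7:T. ✓
5: no successors, so []p holds vacuously. ✓
7: successors {8}; p there: 8:T. ✓
8: no successors, so []p holds vacuously. ✓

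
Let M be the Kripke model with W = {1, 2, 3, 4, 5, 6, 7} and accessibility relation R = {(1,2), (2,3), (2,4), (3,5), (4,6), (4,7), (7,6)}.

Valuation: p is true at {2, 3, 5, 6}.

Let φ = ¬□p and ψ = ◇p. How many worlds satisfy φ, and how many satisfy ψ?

2 and 5

For ¬□p:
1: □p is T. ✗
2: □p is F. ✓
3: □p is T. ✗
4: □p is F. ✓
5: □p is T. ✗
6: □p is T. ✗
7: □p is T. ✗
— 2 worlds.
For ◇p:
1: successors {2}; p there: 2:T. ✓
2: successors {3, 4}; p there: 3:T, 4:F. ✓
3: successors {5}; p there: 5:T. ✓
4: successors {6, 7}; p there: 6:T, 7:F. ✓
5: no successors, so ◇p fails. ✗
6: no successors, so ◇p fails. ✗
7: successors {6}; p there: 6:T. ✓
— 5 worlds.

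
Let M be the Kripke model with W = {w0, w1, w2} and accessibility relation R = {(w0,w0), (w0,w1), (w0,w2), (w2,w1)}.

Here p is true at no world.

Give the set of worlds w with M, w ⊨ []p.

w0: successors {w0, w1, w2}; p there: w0:F, w1:F, w2:F. ✗
w1: no successors, so []p holds vacuously. ✓
w2: successors {w1}; p there: w1:F. ✗

{w1}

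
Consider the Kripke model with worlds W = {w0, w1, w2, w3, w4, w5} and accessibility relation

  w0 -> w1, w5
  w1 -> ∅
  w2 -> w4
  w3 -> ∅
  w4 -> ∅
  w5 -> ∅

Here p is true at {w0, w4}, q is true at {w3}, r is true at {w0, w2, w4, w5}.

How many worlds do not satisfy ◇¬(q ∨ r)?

5

w0: successors {w1, w5}; ¬(q ∨ r) there: w1:T, w5:F. ✓
w1: no successors, so ◇¬(q ∨ r) fails. ✗
w2: successors {w4}; ¬(q ∨ r) there: w4:F. ✗
w3: no successors, so ◇¬(q ∨ r) fails. ✗
w4: no successors, so ◇¬(q ∨ r) fails. ✗
w5: no successors, so ◇¬(q ∨ r) fails. ✗
Satisfying worlds: {w0}.
So ◇¬(q ∨ r) fails at the other 5 worlds.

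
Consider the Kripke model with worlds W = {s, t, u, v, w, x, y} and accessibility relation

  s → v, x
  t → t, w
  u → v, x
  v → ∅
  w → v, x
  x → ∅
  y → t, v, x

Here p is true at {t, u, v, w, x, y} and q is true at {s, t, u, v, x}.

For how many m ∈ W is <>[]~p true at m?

4

s: successors {v, x}; []~p there: v:T, x:T. ✓
t: successors {t, w}; []~p there: t:F, w:F. ✗
u: successors {v, x}; []~p there: v:T, x:T. ✓
v: no successors, so <>[]~p fails. ✗
w: successors {v, x}; []~p there: v:T, x:T. ✓
x: no successors, so <>[]~p fails. ✗
y: successors {t, v, x}; []~p there: t:F, v:T, x:T. ✓
Satisfying worlds: {s, u, w, y}.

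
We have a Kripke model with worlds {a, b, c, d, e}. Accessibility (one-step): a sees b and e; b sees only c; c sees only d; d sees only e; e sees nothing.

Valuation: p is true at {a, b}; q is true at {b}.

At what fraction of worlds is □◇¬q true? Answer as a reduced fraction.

3/5

a: successors {b, e}; ◇¬q there: b:T, e:F. ✗
b: successors {c}; ◇¬q there: c:T. ✓
c: successors {d}; ◇¬q there: d:T. ✓
d: successors {e}; ◇¬q there: e:F. ✗
e: no successors, so □◇¬q holds vacuously. ✓
That's 3 of 5 worlds, so 3/5.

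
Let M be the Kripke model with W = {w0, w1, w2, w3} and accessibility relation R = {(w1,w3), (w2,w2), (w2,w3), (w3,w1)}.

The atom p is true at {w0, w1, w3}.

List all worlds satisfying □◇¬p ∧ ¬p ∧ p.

∅

w0: □◇¬p ∧ ¬p is F, p is T. ✗
w1: □◇¬p ∧ ¬p is F, p is T. ✗
w2: □◇¬p ∧ ¬p is F, p is F. ✗
w3: □◇¬p ∧ ¬p is F, p is T. ✗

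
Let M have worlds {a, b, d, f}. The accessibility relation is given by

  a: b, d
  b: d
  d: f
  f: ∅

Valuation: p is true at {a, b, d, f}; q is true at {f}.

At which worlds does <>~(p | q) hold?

∅

a: successors {b, d}; ~(p | q) there: b:F, d:F. ✗
b: successors {d}; ~(p | q) there: d:F. ✗
d: successors {f}; ~(p | q) there: f:F. ✗
f: no successors, so <>~(p | q) fails. ✗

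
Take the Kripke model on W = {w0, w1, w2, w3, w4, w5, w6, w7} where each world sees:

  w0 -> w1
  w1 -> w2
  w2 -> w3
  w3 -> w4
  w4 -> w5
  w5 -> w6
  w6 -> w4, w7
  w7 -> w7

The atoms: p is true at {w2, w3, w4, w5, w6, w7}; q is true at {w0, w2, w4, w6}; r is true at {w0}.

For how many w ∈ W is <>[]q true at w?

3

w0: successors {w1}; []q there: w1:T. ✓
w1: successors {w2}; []q there: w2:F. ✗
w2: successors {w3}; []q there: w3:T. ✓
w3: successors {w4}; []q there: w4:F. ✗
w4: successors {w5}; []q there: w5:T. ✓
w5: successors {w6}; []q there: w6:F. ✗
w6: successors {w4, w7}; []q there: w4:F, w7:F. ✗
w7: successors {w7}; []q there: w7:F. ✗
Satisfying worlds: {w0, w2, w4}.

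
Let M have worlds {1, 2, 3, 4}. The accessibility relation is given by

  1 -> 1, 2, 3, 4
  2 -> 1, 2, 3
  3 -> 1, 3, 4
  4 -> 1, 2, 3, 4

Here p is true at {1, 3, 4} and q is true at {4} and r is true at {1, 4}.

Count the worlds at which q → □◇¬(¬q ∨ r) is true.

3

1: q is F, □◇¬(¬q ∨ r) is F. ✓
2: q is F, □◇¬(¬q ∨ r) is F. ✓
3: q is F, □◇¬(¬q ∨ r) is F. ✓
4: q is T, □◇¬(¬q ∨ r) is F. ✗
Satisfying worlds: {1, 2, 3}.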